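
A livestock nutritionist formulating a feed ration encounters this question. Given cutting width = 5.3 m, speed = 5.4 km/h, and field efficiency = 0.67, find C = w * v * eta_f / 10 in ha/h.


C = w * v * eta_f / 10
  = 5.3 * 5.4 * 0.67 / 10
  = 19.18 / 10
  = 1.92 ha/h


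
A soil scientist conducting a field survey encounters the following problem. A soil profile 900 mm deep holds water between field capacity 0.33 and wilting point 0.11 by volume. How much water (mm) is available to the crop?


AW = (FC - WP) * D
   = (0.33 - 0.11) * 900
   = 0.22 * 900
   = 198 mm


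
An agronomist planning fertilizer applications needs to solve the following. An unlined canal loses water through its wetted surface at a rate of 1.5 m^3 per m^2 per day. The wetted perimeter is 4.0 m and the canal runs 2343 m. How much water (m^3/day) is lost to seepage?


S = C * P * L
  = 1.5 * 4.0 * 2343
  = 14058 m^3/day


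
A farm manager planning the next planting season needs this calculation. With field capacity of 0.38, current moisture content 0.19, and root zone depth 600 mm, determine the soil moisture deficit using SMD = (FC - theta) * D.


SMD = (FC - theta) * D
    = (0.38 - 0.19) * 600
    = 0.190 * 600
    = 114 mm


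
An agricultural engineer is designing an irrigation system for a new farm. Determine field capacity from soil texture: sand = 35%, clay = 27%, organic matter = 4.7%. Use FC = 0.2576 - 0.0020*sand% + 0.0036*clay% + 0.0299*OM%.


FC = 0.2576 - 0.0020*35 + 0.0036*27 + 0.0299*4.7
   = 0.2576 - 0.0700 + 0.0972 + 0.1405
   = 0.4253


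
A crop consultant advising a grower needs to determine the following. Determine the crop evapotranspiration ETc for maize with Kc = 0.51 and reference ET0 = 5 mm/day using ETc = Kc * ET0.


ETc = Kc * ET0
    = 0.51 * 5
    = 2.55 mm/day


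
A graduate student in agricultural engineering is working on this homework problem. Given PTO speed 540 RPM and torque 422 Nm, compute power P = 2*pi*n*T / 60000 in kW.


P = 2*pi*n*T / 60000
  = 2*pi * 540 * 422 / 60000
  = 1431812.27 / 60000
  = 23.86 kW


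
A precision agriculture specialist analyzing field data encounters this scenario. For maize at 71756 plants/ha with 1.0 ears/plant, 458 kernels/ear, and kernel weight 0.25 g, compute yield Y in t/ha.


Y = density * ears * kernels * kw
  = 71756 * 1.0 * 458 * 0.25 g/ha
  = 8216062 g/ha
  = 8216.06 kg/ha = 8.22 t/ha


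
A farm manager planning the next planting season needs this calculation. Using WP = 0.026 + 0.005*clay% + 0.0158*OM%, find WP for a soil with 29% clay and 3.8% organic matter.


WP = 0.026 + 0.005*29 + 0.0158*3.8
   = 0.026 + 0.1450 + 0.0600
   = 0.2310


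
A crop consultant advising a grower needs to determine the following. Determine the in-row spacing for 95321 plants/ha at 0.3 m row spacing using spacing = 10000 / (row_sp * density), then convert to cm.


spacing = 10000 / (row_sp * density)
        = 10000 / (0.3 * 95321)
        = 10000 / 28596.30
        = 0.34970 m = 34.97 cm


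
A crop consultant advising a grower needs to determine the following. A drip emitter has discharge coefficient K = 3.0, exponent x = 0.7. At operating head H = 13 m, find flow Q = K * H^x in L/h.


Q = K * H^x
  = 3.0 * 13^0.7
  = 3.0 * 6.0223
  = 18.07 L/h


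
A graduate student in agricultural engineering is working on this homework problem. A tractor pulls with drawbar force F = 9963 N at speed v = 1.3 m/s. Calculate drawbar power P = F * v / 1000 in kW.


P = F * v / 1000
  = 9963 * 1.3 / 1000
  = 12951.90 / 1000
  = 12.95 kW


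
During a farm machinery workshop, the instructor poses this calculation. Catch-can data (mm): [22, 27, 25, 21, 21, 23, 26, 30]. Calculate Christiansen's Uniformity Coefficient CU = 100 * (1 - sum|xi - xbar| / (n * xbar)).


xbar = 195 / 8 = 24.375
sum|xi - xbar| = 21
CU = 100 * (1 - 21 / (8 * 24.375))
   = 100 * (1 - 0.1077)
   = 89.23%


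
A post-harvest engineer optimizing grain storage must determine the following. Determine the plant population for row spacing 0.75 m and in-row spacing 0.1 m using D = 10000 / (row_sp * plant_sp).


D = 10000 / (row_sp * plant_sp)
  = 10000 / (0.75 * 0.1)
  = 10000 / 0.0750
  = 133333.33 plants/ha


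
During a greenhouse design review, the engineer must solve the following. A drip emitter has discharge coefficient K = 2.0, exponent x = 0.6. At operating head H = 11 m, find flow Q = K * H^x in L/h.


Q = K * H^x
  = 2.0 * 11^0.6
  = 2.0 * 4.2154
  = 8.43 L/h


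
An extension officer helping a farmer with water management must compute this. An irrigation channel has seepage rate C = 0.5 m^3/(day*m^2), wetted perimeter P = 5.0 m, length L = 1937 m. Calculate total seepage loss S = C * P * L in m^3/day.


S = C * P * L
  = 0.5 * 5.0 * 1937
  = 4842.50 m^3/day


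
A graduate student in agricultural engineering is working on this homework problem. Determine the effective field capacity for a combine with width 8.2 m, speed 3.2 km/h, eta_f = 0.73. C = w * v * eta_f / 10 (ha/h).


C = w * v * eta_f / 10
  = 8.2 * 3.2 * 0.73 / 10
  = 19.16 / 10
  = 1.92 ha/h


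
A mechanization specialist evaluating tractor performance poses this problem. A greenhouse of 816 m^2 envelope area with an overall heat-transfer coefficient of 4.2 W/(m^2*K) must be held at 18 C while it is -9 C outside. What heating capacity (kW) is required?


dT = 18 - (-9) = 27 K
Q = U * A * dT
  = 4.2 * 816 * 27
  = 92534.40 W = 92.53 kW


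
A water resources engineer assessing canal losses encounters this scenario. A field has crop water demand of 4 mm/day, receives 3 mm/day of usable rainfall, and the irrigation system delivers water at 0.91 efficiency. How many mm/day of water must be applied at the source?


IWR = (ETc - Pe) / Ea
    = (4 - 3) / 0.91
    = 1 / 0.91
    = 1.10 mm/day


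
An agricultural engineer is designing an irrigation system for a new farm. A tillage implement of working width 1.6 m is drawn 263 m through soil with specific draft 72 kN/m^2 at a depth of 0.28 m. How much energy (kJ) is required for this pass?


E = k * d * w * L
  = 72 * 0.28 * 1.6 * 263
  = 8483.33 kJ


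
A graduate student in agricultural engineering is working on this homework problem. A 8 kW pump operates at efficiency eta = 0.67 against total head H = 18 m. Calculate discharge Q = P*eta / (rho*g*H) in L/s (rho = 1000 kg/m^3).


Q = (P * 1000 * eta) / (rho * g * H)
  = (8 * 1000 * 0.67) / (1000 * 9.81 * 18)
  = 5360 / 176580
  = 0.03035 m^3/s = 30.35 L/s


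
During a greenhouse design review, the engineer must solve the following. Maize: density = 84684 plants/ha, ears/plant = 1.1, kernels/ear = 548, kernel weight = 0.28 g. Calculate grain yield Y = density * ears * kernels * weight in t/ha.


Y = density * ears * kernels * kw
  = 84684 * 1.1 * 548 * 0.28 g/ha
  = 14293304.26 g/ha
  = 14293.30 kg/ha = 14.29 t/ha


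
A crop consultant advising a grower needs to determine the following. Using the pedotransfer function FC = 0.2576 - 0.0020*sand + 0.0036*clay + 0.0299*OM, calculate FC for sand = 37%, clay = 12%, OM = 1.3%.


FC = 0.2576 - 0.0020*37 + 0.0036*12 + 0.0299*1.3
   = 0.2576 - 0.0740 + 0.0432 + 0.0389
   = 0.2657


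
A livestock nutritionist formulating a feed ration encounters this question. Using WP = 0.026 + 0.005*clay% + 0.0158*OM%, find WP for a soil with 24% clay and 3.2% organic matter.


WP = 0.026 + 0.005*24 + 0.0158*3.2
   = 0.026 + 0.1200 + 0.0506
   = 0.1966


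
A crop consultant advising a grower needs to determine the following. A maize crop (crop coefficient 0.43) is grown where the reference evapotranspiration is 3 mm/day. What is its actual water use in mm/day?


ETc = Kc * ET0
    = 0.43 * 3
    = 1.29 mm/day


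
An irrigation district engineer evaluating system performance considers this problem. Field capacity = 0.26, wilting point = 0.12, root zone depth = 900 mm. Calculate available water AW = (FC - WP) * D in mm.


AW = (FC - WP) * D
   = (0.26 - 0.12) * 900
   = 0.14 * 900
   = 126 mm


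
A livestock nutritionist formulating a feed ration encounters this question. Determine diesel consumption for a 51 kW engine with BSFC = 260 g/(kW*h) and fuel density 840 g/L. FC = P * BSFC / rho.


FC = P * BSFC / rho_fuel
   = 51 * 260 / 840
   = 13260 / 840
   = 15.79 L/h


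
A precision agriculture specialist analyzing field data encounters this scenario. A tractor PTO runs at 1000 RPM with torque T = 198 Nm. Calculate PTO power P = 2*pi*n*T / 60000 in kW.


P = 2*pi*n*T / 60000
  = 2*pi * 1000 * 198 / 60000
  = 1244070.69 / 60000
  = 20.73 kW


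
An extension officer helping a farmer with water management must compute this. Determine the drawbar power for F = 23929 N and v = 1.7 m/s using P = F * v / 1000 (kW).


P = F * v / 1000
  = 23929 * 1.7 / 1000
  = 40679.30 / 1000
  = 40.68 kW


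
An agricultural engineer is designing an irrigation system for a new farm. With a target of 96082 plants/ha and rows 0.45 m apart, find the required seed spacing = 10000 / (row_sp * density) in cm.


spacing = 10000 / (row_sp * density)
        = 10000 / (0.45 * 96082)
        = 10000 / 43236.90
        = 0.23128 m = 23.13 cm


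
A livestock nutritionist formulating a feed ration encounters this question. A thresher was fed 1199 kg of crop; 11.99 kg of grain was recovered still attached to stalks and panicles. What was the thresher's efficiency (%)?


eta = (total - unthreshed) / total * 100
    = (1199 - 11.99) / 1199 * 100
    = 1187.01 / 1199 * 100
    = 99%


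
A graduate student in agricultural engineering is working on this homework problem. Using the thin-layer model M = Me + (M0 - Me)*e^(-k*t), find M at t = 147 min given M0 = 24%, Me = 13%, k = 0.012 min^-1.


M = Me + (M0 - Me) * e^(-k*t)
  = 13 + (24 - 13) * e^(-0.012*147)
  = 13 + 11 * e^(-1.764)
  = 13 + 11 * 0.17136
  = 13 + 1.8849
  = 14.88%


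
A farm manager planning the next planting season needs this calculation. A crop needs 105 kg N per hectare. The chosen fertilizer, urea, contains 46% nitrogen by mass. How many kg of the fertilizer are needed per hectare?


Rate = N_required / (N_content / 100)
     = 105 / (46 / 100)
     = 105 / 0.46
     = 228.26 kg/ha


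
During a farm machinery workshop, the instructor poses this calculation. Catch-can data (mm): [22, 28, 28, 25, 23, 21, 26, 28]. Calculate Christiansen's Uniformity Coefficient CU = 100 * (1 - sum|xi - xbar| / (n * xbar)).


xbar = 201 / 8 = 25.125
sum|xi - xbar| = 19
CU = 100 * (1 - 19 / (8 * 25.125))
   = 100 * (1 - 0.0945)
   = 90.55%


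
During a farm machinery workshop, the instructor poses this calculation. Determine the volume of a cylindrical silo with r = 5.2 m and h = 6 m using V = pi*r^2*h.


V = pi * r^2 * h
  = pi * 5.2^2 * 6
  = pi * 27.04 * 6
  = 509.69 m^3


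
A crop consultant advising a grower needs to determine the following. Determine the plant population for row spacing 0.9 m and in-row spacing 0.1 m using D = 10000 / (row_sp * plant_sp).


D = 10000 / (row_sp * plant_sp)
  = 10000 / (0.9 * 0.1)
  = 10000 / 0.0900
  = 111111.11 plants/ha


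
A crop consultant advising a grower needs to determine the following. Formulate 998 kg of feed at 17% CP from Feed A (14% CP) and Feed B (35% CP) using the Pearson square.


parts_A = CP_b - target = 35 - 17 = 18
parts_B = target - CP_a = 17 - 14 = 3
total_parts = 18 + 3 = 21
Feed A = 998 * 18 / 21 = 855.43 kg
Feed B = 998 * 3 / 21 = 142.57 kg

855.43 kg


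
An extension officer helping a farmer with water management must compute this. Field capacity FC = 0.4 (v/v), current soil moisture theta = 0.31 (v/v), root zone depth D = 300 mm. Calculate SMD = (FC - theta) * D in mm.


SMD = (FC - theta) * D
    = (0.4 - 0.31) * 300
    = 0.090 * 300
    = 27 mm


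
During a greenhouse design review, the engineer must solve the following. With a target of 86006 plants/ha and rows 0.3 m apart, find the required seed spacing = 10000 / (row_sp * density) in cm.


spacing = 10000 / (row_sp * density)
        = 10000 / (0.3 * 86006)
        = 10000 / 25801.80
        = 0.38757 m = 38.76 cm


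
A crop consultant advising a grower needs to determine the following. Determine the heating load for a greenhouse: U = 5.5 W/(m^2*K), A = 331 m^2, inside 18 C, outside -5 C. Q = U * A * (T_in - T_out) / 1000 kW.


dT = 18 - (-5) = 23 K
Q = U * A * dT
  = 5.5 * 331 * 23
  = 41871.50 W = 41.87 kW


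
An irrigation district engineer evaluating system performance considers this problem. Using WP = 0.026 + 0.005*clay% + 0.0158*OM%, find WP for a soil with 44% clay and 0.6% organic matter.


WP = 0.026 + 0.005*44 + 0.0158*0.6
   = 0.026 + 0.2200 + 0.0095
   = 0.2555


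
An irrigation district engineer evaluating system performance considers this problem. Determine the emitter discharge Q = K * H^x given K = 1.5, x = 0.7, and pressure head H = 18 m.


Q = K * H^x
  = 1.5 * 18^0.7
  = 1.5 * 7.5629
  = 11.34 L/h


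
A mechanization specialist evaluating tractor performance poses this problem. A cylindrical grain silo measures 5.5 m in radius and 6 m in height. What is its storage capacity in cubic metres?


V = pi * r^2 * h
  = pi * 5.5^2 * 6
  = pi * 30.25 * 6
  = 570.20 m^3


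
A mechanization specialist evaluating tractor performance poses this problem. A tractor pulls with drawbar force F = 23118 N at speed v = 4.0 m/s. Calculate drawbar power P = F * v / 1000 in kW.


P = F * v / 1000
  = 23118 * 4.0 / 1000
  = 92472 / 1000
  = 92.47 kW


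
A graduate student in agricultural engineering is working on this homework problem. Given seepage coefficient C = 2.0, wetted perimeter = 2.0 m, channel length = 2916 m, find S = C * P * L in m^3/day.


S = C * P * L
  = 2.0 * 2.0 * 2916
  = 11664 m^3/day


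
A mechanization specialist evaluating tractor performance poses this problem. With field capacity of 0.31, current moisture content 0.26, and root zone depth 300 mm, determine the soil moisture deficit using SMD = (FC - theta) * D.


SMD = (FC - theta) * D
    = (0.31 - 0.26) * 300
    = 0.050 * 300
    = 15 mm


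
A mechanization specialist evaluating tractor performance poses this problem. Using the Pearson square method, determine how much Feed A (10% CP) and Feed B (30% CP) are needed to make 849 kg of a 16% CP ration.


parts_A = CP_b - target = 30 - 16 = 14
parts_B = target - CP_a = 16 - 10 = 6
total_parts = 14 + 6 = 20
Feed A = 849 * 14 / 20 = 594.30 kg
Feed B = 849 * 6 / 20 = 254.70 kg

594.30 kg


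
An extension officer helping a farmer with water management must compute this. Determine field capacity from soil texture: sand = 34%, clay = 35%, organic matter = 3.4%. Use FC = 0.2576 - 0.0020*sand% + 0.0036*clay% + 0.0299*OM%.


FC = 0.2576 - 0.0020*34 + 0.0036*35 + 0.0299*3.4
   = 0.2576 - 0.0680 + 0.1260 + 0.1017
   = 0.4173


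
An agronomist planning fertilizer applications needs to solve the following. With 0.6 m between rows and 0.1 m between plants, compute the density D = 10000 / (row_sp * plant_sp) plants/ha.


D = 10000 / (row_sp * plant_sp)
  = 10000 / (0.6 * 0.1)
  = 10000 / 0.0600
  = 166666.67 plants/ha


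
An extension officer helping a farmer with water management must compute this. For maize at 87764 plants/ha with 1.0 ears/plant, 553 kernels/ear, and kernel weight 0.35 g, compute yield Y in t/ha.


Y = density * ears * kernels * kw
  = 87764 * 1.0 * 553 * 0.35 g/ha
  = 16986722.20 g/ha
  = 16986.72 kg/ha = 16.99 t/ha


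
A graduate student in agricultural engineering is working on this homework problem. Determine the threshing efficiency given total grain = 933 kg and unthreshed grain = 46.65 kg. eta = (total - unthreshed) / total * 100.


eta = (total - unthreshed) / total * 100
    = (933 - 46.65) / 933 * 100
    = 886.35 / 933 * 100
    = 95%


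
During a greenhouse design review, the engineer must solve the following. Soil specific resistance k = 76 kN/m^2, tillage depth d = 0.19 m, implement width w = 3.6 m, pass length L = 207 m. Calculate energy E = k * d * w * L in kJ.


E = k * d * w * L
  = 76 * 0.19 * 3.6 * 207
  = 10760.69 kJ


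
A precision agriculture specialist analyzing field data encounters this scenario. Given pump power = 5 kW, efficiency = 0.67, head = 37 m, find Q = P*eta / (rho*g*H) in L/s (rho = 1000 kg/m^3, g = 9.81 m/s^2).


Q = (P * 1000 * eta) / (rho * g * H)
  = (5 * 1000 * 0.67) / (1000 * 9.81 * 37)
  = 3350 / 362970
  = 0.00923 m^3/s = 9.23 L/s


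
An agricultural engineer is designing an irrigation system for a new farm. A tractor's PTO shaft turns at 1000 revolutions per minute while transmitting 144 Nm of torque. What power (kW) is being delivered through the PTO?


P = 2*pi*n*T / 60000
  = 2*pi * 1000 * 144 / 60000
  = 904778.68 / 60000
  = 15.08 kW


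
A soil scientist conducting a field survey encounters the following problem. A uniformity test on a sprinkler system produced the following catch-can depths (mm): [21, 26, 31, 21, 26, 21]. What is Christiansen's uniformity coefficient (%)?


xbar = 146 / 6 = 24.333
sum|xi - xbar| = 20
CU = 100 * (1 - 20 / (6 * 24.333))
   = 100 * (1 - 0.1370)
   = 86.30%


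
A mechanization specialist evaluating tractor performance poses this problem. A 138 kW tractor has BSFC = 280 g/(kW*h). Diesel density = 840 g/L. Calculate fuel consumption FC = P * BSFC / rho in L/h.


FC = P * BSFC / rho_fuel
   = 138 * 280 / 840
   = 38640 / 840
   = 46 L/h


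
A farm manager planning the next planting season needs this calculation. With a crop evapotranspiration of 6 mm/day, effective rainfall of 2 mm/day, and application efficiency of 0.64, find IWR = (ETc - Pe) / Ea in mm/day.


IWR = (ETc - Pe) / Ea
    = (6 - 2) / 0.64
    = 4 / 0.64
    = 6.25 mm/day


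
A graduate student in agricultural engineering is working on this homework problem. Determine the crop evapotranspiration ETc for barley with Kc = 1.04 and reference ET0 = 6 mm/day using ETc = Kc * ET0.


ETc = Kc * ET0
    = 1.04 * 6
    = 6.24 mm/day


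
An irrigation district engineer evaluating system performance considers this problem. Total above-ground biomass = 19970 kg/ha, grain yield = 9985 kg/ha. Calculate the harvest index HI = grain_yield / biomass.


HI = grain_yield / biomass
   = 9985 / 19970
   = 0.50


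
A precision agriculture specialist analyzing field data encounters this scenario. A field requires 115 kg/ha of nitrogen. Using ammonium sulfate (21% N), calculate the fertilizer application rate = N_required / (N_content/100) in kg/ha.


Rate = N_required / (N_content / 100)
     = 115 / (21 / 100)
     = 115 / 0.21
     = 547.62 kg/ha


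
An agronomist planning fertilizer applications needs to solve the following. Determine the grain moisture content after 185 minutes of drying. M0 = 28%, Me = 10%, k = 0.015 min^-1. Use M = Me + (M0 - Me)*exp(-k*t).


M = Me + (M0 - Me) * e^(-k*t)
  = 10 + (28 - 10) * e^(-0.015*185)
  = 10 + 18 * e^(-2.775)
  = 10 + 18 * 0.06235
  = 10 + 1.1223
  = 11.12%


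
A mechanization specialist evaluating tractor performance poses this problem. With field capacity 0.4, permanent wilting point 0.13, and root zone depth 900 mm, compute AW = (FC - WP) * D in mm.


AW = (FC - WP) * D
   = (0.4 - 0.13) * 900
   = 0.27 * 900
   = 243 mm


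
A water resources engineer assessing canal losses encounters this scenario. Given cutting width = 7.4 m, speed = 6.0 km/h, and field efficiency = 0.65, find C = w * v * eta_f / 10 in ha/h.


C = w * v * eta_f / 10
  = 7.4 * 6.0 * 0.65 / 10
  = 28.86 / 10
  = 2.89 ha/h


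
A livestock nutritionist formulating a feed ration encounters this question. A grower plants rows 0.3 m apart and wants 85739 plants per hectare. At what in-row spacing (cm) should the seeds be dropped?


spacing = 10000 / (row_sp * density)
        = 10000 / (0.3 * 85739)
        = 10000 / 25721.70
        = 0.38878 m = 38.88 cm


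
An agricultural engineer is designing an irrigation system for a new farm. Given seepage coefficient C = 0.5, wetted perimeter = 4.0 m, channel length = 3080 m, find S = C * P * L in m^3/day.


S = C * P * L
  = 0.5 * 4.0 * 3080
  = 6160 m^3/day


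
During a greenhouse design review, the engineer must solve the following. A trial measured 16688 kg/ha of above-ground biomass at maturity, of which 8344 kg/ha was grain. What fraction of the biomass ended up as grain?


HI = grain_yield / biomass
   = 8344 / 16688
   = 0.50


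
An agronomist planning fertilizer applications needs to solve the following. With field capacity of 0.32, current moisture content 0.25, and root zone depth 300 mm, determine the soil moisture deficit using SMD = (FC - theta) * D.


SMD = (FC - theta) * D
    = (0.32 - 0.25) * 300
    = 0.070 * 300
    = 21 mm


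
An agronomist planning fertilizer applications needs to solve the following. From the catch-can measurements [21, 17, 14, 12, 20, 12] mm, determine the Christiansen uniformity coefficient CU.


xbar = 96 / 6 = 16
sum|xi - xbar| = 20
CU = 100 * (1 - 20 / (6 * 16))
   = 100 * (1 - 0.2083)
   = 79.17%


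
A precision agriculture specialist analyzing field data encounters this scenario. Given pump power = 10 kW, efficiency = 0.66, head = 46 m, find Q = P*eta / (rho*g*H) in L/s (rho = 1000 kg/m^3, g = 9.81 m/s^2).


Q = (P * 1000 * eta) / (rho * g * H)
  = (10 * 1000 * 0.66) / (1000 * 9.81 * 46)
  = 6600 / 451260
  = 0.01463 m^3/s = 14.63 L/s


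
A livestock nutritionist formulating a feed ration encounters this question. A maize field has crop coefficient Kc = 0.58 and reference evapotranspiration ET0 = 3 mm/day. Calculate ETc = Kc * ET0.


ETc = Kc * ET0
    = 0.58 * 3
    = 1.74 mm/day


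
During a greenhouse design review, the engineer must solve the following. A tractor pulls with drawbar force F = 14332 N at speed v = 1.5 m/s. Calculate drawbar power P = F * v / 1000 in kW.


P = F * v / 1000
  = 14332 * 1.5 / 1000
  = 21498 / 1000
  = 21.50 kW


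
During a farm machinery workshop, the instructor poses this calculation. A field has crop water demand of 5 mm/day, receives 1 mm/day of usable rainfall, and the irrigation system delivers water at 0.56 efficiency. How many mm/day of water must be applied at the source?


IWR = (ETc - Pe) / Ea
    = (5 - 1) / 0.56
    = 4 / 0.56
    = 7.14 mm/day


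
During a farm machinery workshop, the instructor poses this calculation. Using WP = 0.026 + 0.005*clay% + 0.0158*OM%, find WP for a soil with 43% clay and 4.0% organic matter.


WP = 0.026 + 0.005*43 + 0.0158*4.0
   = 0.026 + 0.2150 + 0.0632
   = 0.3042


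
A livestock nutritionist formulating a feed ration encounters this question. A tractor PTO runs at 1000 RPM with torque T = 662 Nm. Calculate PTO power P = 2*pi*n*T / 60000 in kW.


P = 2*pi*n*T / 60000
  = 2*pi * 1000 * 662 / 60000
  = 4159468.67 / 60000
  = 69.32 kW


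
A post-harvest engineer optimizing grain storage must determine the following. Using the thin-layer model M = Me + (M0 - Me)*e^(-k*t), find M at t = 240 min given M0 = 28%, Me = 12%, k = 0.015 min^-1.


M = Me + (M0 - Me) * e^(-k*t)
  = 12 + (28 - 12) * e^(-0.015*240)
  = 12 + 16 * e^(-3.600)
  = 12 + 16 * 0.02732
  = 12 + 0.4372
  = 12.44%


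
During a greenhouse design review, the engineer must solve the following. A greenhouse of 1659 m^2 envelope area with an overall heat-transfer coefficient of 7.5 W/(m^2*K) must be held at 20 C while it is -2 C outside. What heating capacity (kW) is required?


dT = 20 - (-2) = 22 K
Q = U * A * dT
  = 7.5 * 1659 * 22
  = 273735 W = 273.74 kW


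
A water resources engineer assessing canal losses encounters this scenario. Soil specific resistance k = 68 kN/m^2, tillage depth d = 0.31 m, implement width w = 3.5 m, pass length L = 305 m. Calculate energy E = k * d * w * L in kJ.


E = k * d * w * L
  = 68 * 0.31 * 3.5 * 305
  = 22502.90 kJ


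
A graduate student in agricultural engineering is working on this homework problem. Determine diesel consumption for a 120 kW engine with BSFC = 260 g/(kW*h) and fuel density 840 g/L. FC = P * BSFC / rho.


FC = P * BSFC / rho_fuel
   = 120 * 260 / 840
   = 31200 / 840
   = 37.14 L/h


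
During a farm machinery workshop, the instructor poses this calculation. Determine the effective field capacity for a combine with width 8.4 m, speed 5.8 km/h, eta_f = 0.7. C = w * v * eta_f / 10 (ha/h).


C = w * v * eta_f / 10
  = 8.4 * 5.8 * 0.7 / 10
  = 34.10 / 10
  = 3.41 ha/h


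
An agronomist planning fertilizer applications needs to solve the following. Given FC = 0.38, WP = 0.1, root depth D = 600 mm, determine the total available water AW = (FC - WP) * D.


AW = (FC - WP) * D
   = (0.38 - 0.1) * 600
   = 0.28 * 600
   = 168 mm


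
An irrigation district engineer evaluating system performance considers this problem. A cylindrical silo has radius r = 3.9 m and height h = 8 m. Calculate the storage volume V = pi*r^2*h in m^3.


V = pi * r^2 * h
  = pi * 3.9^2 * 8
  = pi * 15.21 * 8
  = 382.27 m^3


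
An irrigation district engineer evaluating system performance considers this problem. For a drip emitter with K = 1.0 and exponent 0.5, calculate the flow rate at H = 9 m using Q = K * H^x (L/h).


Q = K * H^x
  = 1.0 * 9^0.5
  = 1.0 * 3
  = 3 L/h


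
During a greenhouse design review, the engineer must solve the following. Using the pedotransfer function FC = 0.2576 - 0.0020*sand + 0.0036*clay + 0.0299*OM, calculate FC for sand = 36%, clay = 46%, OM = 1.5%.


FC = 0.2576 - 0.0020*36 + 0.0036*46 + 0.0299*1.5
   = 0.2576 - 0.0720 + 0.1656 + 0.0449
   = 0.3961


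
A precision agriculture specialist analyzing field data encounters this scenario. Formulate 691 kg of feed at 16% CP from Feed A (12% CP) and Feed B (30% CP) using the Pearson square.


parts_A = CP_b - target = 30 - 16 = 14
parts_B = target - CP_a = 16 - 12 = 4
total_parts = 14 + 4 = 18
Feed A = 691 * 14 / 18 = 537.44 kg
Feed B = 691 * 4 / 18 = 153.56 kg

537.44 kg


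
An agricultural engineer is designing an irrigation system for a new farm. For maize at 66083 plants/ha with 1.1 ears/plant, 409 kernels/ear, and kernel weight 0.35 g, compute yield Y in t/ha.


Y = density * ears * kernels * kw
  = 66083 * 1.1 * 409 * 0.35 g/ha
  = 10405759.60 g/ha
  = 10405.76 kg/ha = 10.41 t/ha


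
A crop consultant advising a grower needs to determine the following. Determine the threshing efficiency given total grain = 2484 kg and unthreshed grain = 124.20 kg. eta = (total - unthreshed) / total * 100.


eta = (total - unthreshed) / total * 100
    = (2484 - 124.20) / 2484 * 100
    = 2359.80 / 2484 * 100
    = 95%


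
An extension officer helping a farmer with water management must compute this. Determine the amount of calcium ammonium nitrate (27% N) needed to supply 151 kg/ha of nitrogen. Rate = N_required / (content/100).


Rate = N_required / (N_content / 100)
     = 151 / (27 / 100)
     = 151 / 0.27
     = 559.26 kg/ha


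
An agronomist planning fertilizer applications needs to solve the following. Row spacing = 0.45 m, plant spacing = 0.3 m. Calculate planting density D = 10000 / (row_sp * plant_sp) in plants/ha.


D = 10000 / (row_sp * plant_sp)
  = 10000 / (0.45 * 0.3)
  = 10000 / 0.1350
  = 74074.07 plants/ha


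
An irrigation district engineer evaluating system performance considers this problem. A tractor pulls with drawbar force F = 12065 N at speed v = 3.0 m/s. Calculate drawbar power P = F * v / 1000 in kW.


P = F * v / 1000
  = 12065 * 3.0 / 1000
  = 36195 / 1000
  = 36.20 kW


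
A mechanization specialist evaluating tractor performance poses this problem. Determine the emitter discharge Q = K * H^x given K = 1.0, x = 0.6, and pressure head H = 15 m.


Q = K * H^x
  = 1.0 * 15^0.6
  = 1.0 * 5.0776
  = 5.08 L/h


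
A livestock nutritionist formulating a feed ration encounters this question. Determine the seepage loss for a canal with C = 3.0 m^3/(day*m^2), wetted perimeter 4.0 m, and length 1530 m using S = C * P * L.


S = C * P * L
  = 3.0 * 4.0 * 1530
  = 18360 m^3/day


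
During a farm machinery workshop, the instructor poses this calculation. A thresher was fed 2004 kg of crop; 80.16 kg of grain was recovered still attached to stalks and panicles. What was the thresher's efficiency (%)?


eta = (total - unthreshed) / total * 100
    = (2004 - 80.16) / 2004 * 100
    = 1923.84 / 2004 * 100
    = 96%


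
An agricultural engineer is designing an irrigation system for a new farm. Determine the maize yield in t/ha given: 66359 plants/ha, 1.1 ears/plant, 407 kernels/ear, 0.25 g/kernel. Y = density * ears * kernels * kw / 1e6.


Y = density * ears * kernels * kw
  = 66359 * 1.1 * 407 * 0.25 g/ha
  = 7427231.08 g/ha
  = 7427.23 kg/ha = 7.43 t/ha


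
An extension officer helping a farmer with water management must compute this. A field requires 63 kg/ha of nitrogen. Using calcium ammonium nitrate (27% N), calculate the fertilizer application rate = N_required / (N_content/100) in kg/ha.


Rate = N_required / (N_content / 100)
     = 63 / (27 / 100)
     = 63 / 0.27
     = 233.33 kg/ha


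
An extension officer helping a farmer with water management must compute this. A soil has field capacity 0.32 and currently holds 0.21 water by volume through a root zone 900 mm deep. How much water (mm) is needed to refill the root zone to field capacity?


SMD = (FC - theta) * D
    = (0.32 - 0.21) * 900
    = 0.110 * 900
    = 99 mm


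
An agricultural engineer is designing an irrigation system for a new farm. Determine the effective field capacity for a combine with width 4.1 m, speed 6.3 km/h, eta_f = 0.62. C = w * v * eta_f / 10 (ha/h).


C = w * v * eta_f / 10
  = 4.1 * 6.3 * 0.62 / 10
  = 16.01 / 10
  = 1.60 ha/h


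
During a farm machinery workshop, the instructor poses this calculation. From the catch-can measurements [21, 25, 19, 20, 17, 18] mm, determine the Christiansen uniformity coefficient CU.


xbar = 120 / 6 = 20
sum|xi - xbar| = 12
CU = 100 * (1 - 12 / (6 * 20))
   = 100 * (1 - 0.1000)
   = 90%


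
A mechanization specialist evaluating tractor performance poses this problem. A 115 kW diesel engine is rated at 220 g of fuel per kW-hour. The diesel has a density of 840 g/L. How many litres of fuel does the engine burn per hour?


FC = P * BSFC / rho_fuel
   = 115 * 220 / 840
   = 25300 / 840
   = 30.12 L/h


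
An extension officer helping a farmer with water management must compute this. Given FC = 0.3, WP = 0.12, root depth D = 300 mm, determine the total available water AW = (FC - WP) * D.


AW = (FC - WP) * D
   = (0.3 - 0.12) * 300
   = 0.18 * 300
   = 54 mm


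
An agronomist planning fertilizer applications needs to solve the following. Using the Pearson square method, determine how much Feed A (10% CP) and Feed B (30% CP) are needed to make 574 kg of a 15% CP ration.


parts_A = CP_b - target = 30 - 15 = 15
parts_B = target - CP_a = 15 - 10 = 5
total_parts = 15 + 5 = 20
Feed A = 574 * 15 / 20 = 430.50 kg
Feed B = 574 * 5 / 20 = 143.50 kg

430.50 kg


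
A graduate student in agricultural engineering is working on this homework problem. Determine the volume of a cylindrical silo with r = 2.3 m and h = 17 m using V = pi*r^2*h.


V = pi * r^2 * h
  = pi * 2.3^2 * 17
  = pi * 5.29 * 17
  = 282.52 m^3


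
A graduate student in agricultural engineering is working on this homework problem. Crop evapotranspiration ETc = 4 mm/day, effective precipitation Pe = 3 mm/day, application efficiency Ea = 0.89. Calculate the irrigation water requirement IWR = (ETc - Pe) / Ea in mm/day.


IWR = (ETc - Pe) / Ea
    = (4 - 3) / 0.89
    = 1 / 0.89
    = 1.12 mm/day


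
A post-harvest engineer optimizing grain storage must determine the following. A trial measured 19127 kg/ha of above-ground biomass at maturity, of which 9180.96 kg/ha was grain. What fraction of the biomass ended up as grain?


HI = grain_yield / biomass
   = 9180.96 / 19127
   = 0.48


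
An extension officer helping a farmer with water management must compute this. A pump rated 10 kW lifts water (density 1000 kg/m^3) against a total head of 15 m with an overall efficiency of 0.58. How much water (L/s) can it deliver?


Q = (P * 1000 * eta) / (rho * g * H)
  = (10 * 1000 * 0.58) / (1000 * 9.81 * 15)
  = 5800 / 147150
  = 0.03942 m^3/s = 39.42 L/s


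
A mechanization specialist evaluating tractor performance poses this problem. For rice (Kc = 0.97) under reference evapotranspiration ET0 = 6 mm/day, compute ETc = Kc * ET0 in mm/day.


ETc = Kc * ET0
    = 0.97 * 6
    = 5.82 mm/day


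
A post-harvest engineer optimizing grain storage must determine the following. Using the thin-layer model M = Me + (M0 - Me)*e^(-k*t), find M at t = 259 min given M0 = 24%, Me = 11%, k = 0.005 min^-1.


M = Me + (M0 - Me) * e^(-k*t)
  = 11 + (24 - 11) * e^(-0.005*259)
  = 11 + 13 * e^(-1.295)
  = 11 + 13 * 0.27390
  = 11 + 3.5607
  = 14.56%


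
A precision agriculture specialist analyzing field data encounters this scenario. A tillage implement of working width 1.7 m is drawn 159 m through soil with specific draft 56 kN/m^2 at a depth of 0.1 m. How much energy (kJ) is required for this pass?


E = k * d * w * L
  = 56 * 0.1 * 1.7 * 159
  = 1513.68 kJ


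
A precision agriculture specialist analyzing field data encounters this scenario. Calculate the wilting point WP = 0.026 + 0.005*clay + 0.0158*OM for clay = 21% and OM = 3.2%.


WP = 0.026 + 0.005*21 + 0.0158*3.2
   = 0.026 + 0.1050 + 0.0506
   = 0.1816


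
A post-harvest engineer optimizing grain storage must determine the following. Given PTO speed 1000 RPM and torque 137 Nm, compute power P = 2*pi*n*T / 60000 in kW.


P = 2*pi*n*T / 60000
  = 2*pi * 1000 * 137 / 60000
  = 860796.39 / 60000
  = 14.35 kW


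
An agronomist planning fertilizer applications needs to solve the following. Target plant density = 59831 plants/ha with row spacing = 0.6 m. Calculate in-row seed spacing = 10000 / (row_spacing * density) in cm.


spacing = 10000 / (row_sp * density)
        = 10000 / (0.6 * 59831)
        = 10000 / 35898.60
        = 0.27856 m = 27.86 cm


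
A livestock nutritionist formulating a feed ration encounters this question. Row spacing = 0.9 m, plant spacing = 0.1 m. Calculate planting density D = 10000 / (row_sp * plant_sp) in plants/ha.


D = 10000 / (row_sp * plant_sp)
  = 10000 / (0.9 * 0.1)
  = 10000 / 0.0900
  = 111111.11 plants/ha


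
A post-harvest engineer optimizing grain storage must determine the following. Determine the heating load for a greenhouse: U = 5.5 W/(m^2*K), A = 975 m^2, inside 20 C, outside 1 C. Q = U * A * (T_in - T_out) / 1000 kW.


dT = 20 - (1) = 19 K
Q = U * A * dT
  = 5.5 * 975 * 19
  = 101887.50 W = 101.89 kW


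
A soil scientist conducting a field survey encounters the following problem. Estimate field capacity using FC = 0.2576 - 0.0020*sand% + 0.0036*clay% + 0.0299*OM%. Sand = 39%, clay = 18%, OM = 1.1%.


FC = 0.2576 - 0.0020*39 + 0.0036*18 + 0.0299*1.1
   = 0.2576 - 0.0780 + 0.0648 + 0.0329
   = 0.2773


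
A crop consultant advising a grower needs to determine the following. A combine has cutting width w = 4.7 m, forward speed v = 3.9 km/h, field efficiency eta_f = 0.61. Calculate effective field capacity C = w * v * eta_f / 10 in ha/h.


C = w * v * eta_f / 10
  = 4.7 * 3.9 * 0.61 / 10
  = 11.18 / 10
  = 1.12 ha/h


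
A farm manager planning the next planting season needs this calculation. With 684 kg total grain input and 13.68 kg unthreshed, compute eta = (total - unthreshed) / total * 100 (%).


eta = (total - unthreshed) / total * 100
    = (684 - 13.68) / 684 * 100
    = 670.32 / 684 * 100
    = 98%


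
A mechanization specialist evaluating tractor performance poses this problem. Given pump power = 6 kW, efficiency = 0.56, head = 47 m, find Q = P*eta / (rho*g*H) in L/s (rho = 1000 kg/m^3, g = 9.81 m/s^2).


Q = (P * 1000 * eta) / (rho * g * H)
  = (6 * 1000 * 0.56) / (1000 * 9.81 * 47)
  = 3360 / 461070
  = 0.00729 m^3/s = 7.29 L/s


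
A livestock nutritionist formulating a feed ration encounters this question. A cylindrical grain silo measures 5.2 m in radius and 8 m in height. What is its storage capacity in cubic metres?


V = pi * r^2 * h
  = pi * 5.2^2 * 8
  = pi * 27.04 * 8
  = 679.59 m^3


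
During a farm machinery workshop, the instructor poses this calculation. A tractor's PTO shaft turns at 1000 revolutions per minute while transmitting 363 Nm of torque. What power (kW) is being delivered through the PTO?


P = 2*pi*n*T / 60000
  = 2*pi * 1000 * 363 / 60000
  = 2280796.27 / 60000
  = 38.01 kW


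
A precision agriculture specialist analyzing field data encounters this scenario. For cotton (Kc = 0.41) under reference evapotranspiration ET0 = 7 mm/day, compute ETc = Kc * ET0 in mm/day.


ETc = Kc * ET0
    = 0.41 * 7
    = 2.87 mm/day


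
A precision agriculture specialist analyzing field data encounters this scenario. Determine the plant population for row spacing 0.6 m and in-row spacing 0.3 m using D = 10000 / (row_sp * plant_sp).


D = 10000 / (row_sp * plant_sp)
  = 10000 / (0.6 * 0.3)
  = 10000 / 0.1800
  = 55555.56 plants/ha


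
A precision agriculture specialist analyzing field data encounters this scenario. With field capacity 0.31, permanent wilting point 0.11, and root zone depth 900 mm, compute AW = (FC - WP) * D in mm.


AW = (FC - WP) * D
   = (0.31 - 0.11) * 900
   = 0.20 * 900
   = 180 mm


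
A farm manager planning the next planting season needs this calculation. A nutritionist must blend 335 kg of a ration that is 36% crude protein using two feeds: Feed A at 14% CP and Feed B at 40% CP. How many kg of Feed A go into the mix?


parts_A = CP_b - target = 40 - 36 = 4
parts_B = target - CP_a = 36 - 14 = 22
total_parts = 4 + 22 = 26
Feed A = 335 * 4 / 26 = 51.54 kg
Feed B = 335 * 22 / 26 = 283.46 kg

51.54 kg


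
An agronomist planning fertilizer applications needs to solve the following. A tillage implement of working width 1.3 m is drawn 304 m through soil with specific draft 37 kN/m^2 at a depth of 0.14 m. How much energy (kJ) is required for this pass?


E = k * d * w * L
  = 37 * 0.14 * 1.3 * 304
  = 2047.14 kJ


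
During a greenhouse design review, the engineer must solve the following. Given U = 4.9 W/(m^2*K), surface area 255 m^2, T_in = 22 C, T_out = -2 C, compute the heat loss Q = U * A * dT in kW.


dT = 22 - (-2) = 24 K
Q = U * A * dT
  = 4.9 * 255 * 24
  = 29988 W = 29.99 kW


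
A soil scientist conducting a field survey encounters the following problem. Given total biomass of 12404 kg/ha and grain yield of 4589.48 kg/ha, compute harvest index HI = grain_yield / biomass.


HI = grain_yield / biomass
   = 4589.48 / 12404
   = 0.37


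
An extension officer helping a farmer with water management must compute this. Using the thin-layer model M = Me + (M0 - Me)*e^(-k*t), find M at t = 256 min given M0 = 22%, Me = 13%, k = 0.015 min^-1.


M = Me + (M0 - Me) * e^(-k*t)
  = 13 + (22 - 13) * e^(-0.015*256)
  = 13 + 9 * e^(-3.840)
  = 13 + 9 * 0.02149
  = 13 + 0.1934
  = 13.19%


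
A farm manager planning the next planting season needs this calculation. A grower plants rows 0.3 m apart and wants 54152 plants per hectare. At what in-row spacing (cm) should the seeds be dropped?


spacing = 10000 / (row_sp * density)
        = 10000 / (0.3 * 54152)
        = 10000 / 16245.60
        = 0.61555 m = 61.56 cm


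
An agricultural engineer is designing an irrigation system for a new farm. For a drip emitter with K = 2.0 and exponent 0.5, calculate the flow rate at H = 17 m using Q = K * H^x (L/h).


Q = K * H^x
  = 2.0 * 17^0.5
  = 2.0 * 4.1231
  = 8.25 L/h


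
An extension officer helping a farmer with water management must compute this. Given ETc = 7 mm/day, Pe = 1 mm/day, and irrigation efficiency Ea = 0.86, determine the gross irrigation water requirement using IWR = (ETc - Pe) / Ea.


IWR = (ETc - Pe) / Ea
    = (7 - 1) / 0.86
    = 6 / 0.86
    = 6.98 mm/day
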